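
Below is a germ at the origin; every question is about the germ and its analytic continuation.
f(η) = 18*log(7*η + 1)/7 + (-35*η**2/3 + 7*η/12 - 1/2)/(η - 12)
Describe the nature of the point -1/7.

The point is a logarithmic branch point.

The term (18/7)*log(1 - η/(-1/7)) has argument 1 - -1/7/(-1/7) = 0 at -1/7: a logarithmic (infinitely-sheeted) branch point; the remaining terms are analytic or single-valued there.


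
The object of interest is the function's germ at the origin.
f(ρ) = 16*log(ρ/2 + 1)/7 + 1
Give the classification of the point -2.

The point is a logarithmic branch point.

The term (16/7)*log(1 - ρ/(-2)) has argument 1 - -2/(-2) = 0 at -2: a logarithmic (infinitely-sheeted) branch point; the remaining terms are analytic or single-valued there.


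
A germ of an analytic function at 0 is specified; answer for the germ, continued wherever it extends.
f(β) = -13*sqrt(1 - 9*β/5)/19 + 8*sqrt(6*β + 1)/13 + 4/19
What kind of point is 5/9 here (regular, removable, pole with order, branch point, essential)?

The point is an algebraic (square-root) branch point.

The term (-13/19)*sqrt(1 - β/(5/9)) has argument 1 - 5/9/(5/9) = 0 at 5/9: a square-root (algebraic, two-sheeted) branch point; the remaining terms are analytic or single-valued there.


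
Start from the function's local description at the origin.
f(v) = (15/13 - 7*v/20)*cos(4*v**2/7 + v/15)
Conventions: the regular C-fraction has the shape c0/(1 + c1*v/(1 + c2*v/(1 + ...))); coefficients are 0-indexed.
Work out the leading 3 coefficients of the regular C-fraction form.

The regular C-fraction coefficients are [15/13, 91/300, -2827/9100].

Taylor coefficients (expand at 0): a_0 = 15/13, a_1 = -7/20, a_2 = -1/390.
c0 = a_0 = 15/13. Peel one level at a time: if S = 1 + c*v/S' with S'(0) = 1, then c is the v-coefficient of S and S' = c*v/(S - 1).
S_1 = c0/f = 1 + (91/300)*v + (2827/30000)*v^2 + ...; c1 = 91/300.
S_2 = c1*v/(S_1 - 1) = 1 + (-2827/9100)*v + ...; c2 = -2827/9100.


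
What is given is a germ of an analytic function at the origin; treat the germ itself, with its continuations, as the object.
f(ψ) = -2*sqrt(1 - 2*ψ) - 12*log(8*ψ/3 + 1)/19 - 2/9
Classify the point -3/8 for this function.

The term (-12/19)*log(1 - ψ/(-3/8)) has argument 1 - -3/8/(-3/8) = 0 at -3/8: a logarithmic (infinitely-sheeted) branch point; the remaining terms are analytic or single-valued there.

The point is a logarithmic branch point.


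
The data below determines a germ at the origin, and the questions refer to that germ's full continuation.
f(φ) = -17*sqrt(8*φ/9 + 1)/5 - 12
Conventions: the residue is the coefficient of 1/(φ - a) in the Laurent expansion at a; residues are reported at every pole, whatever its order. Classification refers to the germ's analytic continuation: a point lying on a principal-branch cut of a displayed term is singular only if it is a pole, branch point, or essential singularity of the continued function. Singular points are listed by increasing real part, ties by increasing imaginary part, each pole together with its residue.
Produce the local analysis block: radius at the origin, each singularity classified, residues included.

Branch term (-17/5)*sqrt(1 - φ/(-9/8)): its argument vanishes at φ = -9/8, a square-root branch point, modulus 9/8.
The radius of convergence is the smallest modulus among the singular points: 9/8.

Radius of convergence at 0: 9/8.
At -9/8: an algebraic (square-root) branch point.


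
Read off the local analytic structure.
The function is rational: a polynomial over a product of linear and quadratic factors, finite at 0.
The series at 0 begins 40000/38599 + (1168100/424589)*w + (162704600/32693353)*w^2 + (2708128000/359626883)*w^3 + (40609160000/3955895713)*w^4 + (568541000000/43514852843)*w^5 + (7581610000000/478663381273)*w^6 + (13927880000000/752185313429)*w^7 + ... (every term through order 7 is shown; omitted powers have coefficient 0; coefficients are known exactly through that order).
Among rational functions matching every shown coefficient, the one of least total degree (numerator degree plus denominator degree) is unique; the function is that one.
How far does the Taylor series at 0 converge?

No rational of total degree below 5 reproduces all 8 coefficients; solving the [2/3] Pade equations on them gives f(w) = (-2*w**2/35 + w/10 - 40/29)/(w - 11/10)**3, whose expansion matches every shown term.
Denominator factor (w - 11/10)^3: pole of order 3 at 11/10, modulus 11/10.
The radius of convergence is the smallest modulus among the singular points: 11/10.

The radius of convergence is 11/10.


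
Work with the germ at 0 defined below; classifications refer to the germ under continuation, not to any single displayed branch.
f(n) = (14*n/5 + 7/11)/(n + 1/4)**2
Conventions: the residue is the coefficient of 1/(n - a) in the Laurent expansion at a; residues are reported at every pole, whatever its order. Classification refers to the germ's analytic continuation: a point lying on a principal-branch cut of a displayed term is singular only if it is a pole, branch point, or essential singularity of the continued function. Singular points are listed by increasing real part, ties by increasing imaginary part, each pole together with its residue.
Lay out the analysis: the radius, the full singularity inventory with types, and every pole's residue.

Radius of convergence at 0: 1/4.
At -1/4: a pole of order 2; residue 14/5.

Denominator factor (n + 1/4)^2: pole of order 2 at -1/4, modulus 1/4.
The radius of convergence is the smallest modulus among the singular points: 1/4.
At the order-2 pole -1/4 set g(n) = (n - (-1/4))^2*f(n) = 14*n/5 + 7/11.
Order-2 pole: residue = g'(a); g'(-1/4) = 14/5, so the residue is 14/5.


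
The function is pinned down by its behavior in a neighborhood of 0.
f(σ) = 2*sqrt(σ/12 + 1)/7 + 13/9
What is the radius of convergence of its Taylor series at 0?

Branch term (2/7)*sqrt(1 - σ/(-12)): its argument vanishes at σ = -12, a square-root branch point, modulus 12.
The radius of convergence is the smallest modulus among the singular points: 12.

The radius of convergence is 12.


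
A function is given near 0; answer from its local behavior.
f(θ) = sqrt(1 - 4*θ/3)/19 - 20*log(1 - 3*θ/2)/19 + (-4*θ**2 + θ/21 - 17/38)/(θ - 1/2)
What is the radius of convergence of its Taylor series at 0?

The radius of convergence is 1/2.

Denominator factor (θ - 1/2): pole of order 1 at 1/2, modulus 1/2.
Branch term (-20/19)*log(1 - θ/(2/3)): its argument vanishes at θ = 2/3, a logarithmic branch point, modulus 2/3.
Branch term (1/19)*sqrt(1 - θ/(3/4)): its argument vanishes at θ = 3/4, a square-root branch point, modulus 3/4.
The radius of convergence is the smallest modulus among the singular points: 1/2.


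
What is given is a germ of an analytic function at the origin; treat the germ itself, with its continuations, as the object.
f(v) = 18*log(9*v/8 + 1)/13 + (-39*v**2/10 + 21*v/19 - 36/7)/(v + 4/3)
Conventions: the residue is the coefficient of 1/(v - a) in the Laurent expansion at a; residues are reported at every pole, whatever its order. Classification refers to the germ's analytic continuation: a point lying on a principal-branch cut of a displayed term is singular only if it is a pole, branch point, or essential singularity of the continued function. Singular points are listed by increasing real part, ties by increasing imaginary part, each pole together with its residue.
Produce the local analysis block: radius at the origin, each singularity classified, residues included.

Denominator factor (v + 4/3): pole of order 1 at -4/3, modulus 4/3.
Branch term (18/13)*log(1 - v/(-8/9)): its argument vanishes at v = -8/9, a logarithmic branch point, modulus 8/9.
The radius of convergence is the smallest modulus among the singular points: 8/9.
The branch term is analytic at -4/3 and contributes nothing to the residue; only the rational part matters.
At the order-1 pole -4/3 set g(v) = (v - (-4/3))*(rational part) = -39*v**2/10 + 21*v/19 - 36/7.
Simple pole: residue = g(a) at a = -4/3, which is -27032/1995.
List the singular points by increasing real part (a conjugate pair: the negative imaginary part first).

Radius of convergence at 0: 8/9.
At -4/3: a pole of order 1; residue -27032/1995.
At -8/9: a logarithmic branch point.


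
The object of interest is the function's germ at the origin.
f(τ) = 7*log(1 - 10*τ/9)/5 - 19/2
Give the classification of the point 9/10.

The term (7/5)*log(1 - τ/(9/10)) has argument 1 - 9/10/(9/10) = 0 at 9/10: a logarithmic (infinitely-sheeted) branch point; the remaining terms are analytic or single-valued there.

The point is a logarithmic branch point.


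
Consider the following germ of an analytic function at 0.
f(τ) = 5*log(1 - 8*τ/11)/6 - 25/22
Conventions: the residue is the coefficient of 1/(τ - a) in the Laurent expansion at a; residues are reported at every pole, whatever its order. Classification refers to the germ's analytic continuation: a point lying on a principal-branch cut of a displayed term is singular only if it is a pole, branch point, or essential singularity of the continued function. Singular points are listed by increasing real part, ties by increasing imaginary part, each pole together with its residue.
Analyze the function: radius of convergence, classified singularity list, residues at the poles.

Radius of convergence at 0: 11/8.
At 11/8: a logarithmic branch point.

Branch term (5/6)*log(1 - τ/(11/8)): its argument vanishes at τ = 11/8, a logarithmic branch point, modulus 11/8.
The radius of convergence is the smallest modulus among the singular points: 11/8.


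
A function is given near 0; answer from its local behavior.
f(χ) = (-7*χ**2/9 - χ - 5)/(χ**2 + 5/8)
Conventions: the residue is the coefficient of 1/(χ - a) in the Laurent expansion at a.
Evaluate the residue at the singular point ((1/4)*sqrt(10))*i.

The residue is (-1/2) + ((65/72)*sqrt(10))*i.

The factor χ**2 + 5/8 splits as (χ - a)(χ - a') with a = ((1/4)*sqrt(10))*i, a' = -((1/4)*sqrt(10))*i. At the order-1 pole a set g(χ) = (χ - a)*f(χ) = [-7*χ**2/9 - χ - 5] / (χ - a').
Simple pole: residue = g(a) at a = ((1/4)*sqrt(10))*i, which is (-1/2) + ((65/72)*sqrt(10))*i.


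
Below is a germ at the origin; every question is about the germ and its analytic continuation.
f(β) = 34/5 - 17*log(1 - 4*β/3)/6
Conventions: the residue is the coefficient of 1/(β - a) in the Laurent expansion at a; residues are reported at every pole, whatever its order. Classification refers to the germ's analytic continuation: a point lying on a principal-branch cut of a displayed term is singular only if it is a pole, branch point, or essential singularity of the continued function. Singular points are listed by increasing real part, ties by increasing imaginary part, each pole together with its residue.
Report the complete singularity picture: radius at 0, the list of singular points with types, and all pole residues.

Radius of convergence at 0: 3/4.
At 3/4: a logarithmic branch point.

Branch term (-17/6)*log(1 - β/(3/4)): its argument vanishes at β = 3/4, a logarithmic branch point, modulus 3/4.
The radius of convergence is the smallest modulus among the singular points: 3/4.


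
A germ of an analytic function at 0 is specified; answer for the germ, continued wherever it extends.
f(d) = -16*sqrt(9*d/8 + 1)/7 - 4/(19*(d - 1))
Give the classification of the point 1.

The denominator factor d - 1 vanishes at 1 and appears to the power 1; the numerator there equals -4/19, nonzero, and no other factor vanishes.
The branch terms are analytic at this point.
Hence a pole whose order is the multiplicity, 1.

The point is a pole of order 1.


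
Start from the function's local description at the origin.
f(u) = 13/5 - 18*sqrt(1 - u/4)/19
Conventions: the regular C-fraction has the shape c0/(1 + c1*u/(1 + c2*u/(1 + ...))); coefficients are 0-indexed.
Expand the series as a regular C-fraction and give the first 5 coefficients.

The regular C-fraction coefficients are [157/95, -45/628, 23/2512, 157/368, -203/368].

Taylor coefficients (expand at 0): a_0 = 157/95, a_1 = 9/76, a_2 = 9/1216, a_3 = 9/9728, a_4 = 45/311296.
c0 = a_0 = 157/95. Peel one level at a time: if S = 1 + c*u/S' with S'(0) = 1, then c is the u-coefficient of S and S' = c*u/(S - 1).
S_1 = c0/f = 1 + (-45/628)*u + (1035/1577536)*u^2 + ...; c1 = -45/628.
S_2 = c1*u/(S_1 - 1) = 1 + (23/2512)*u + (-1/256)*u^2 + ...; c2 = 23/2512.
S_3 = c2*u/(S_2 - 1) = 1 + (157/368)*u + (31871/135424)*u^2 + ...; c3 = 157/368.
S_4 = c3*u/(S_3 - 1) = 1 + (-203/368)*u + ...; c4 = -203/368.


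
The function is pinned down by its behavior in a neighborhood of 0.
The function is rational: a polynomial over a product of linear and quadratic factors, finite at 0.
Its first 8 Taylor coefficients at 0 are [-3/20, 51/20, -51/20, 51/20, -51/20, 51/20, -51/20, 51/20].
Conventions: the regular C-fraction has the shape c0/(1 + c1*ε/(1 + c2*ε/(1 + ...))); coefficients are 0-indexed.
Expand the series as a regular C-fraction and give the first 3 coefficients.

Taylor coefficients (read off): a_0 = -3/20, a_1 = 51/20, a_2 = -51/20.
c0 = a_0 = -3/20. Peel one level at a time: if S = 1 + c*ε/S' with S'(0) = 1, then c is the ε-coefficient of S and S' = c*ε/(S - 1).
S_1 = c0/f = 1 + (17)*ε + (272)*ε^2 + ...; c1 = 17.
S_2 = c1*ε/(S_1 - 1) = 1 + (-16)*ε + ...; c2 = -16.

The regular C-fraction coefficients are [-3/20, 17, -16].


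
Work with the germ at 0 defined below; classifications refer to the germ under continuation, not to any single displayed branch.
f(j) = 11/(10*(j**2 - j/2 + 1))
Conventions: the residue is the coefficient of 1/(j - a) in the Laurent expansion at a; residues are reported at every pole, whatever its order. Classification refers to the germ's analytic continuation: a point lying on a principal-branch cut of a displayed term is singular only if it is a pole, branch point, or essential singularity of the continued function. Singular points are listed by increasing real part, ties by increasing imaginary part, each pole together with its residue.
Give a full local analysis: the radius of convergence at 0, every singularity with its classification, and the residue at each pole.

Denominator factor (j**2 - j/2 + 1): discriminant -15/4, complex-conjugate roots (1/4) + ((1/4)*sqrt(15))*i and (1/4) - ((1/4)*sqrt(15))*i; poles of order 1, moduli 1 and 1.
The radius of convergence is the smallest modulus among the singular points: 1.
The factor j**2 - j/2 + 1 splits as (j - a)(j - a') with a = (1/4) - ((1/4)*sqrt(15))*i, a' = (1/4) + ((1/4)*sqrt(15))*i. At the order-1 pole a set g(j) = (j - a)*f(j) = [11/10] / (j - a').
Simple pole: residue = g(a) at a = (1/4) - ((1/4)*sqrt(15))*i, which is ((11/75)*sqrt(15))*i.
The factor j**2 - j/2 + 1 splits as (j - a)(j - a') with a = (1/4) + ((1/4)*sqrt(15))*i, a' = (1/4) - ((1/4)*sqrt(15))*i. At the order-1 pole a set g(j) = (j - a)*f(j) = [11/10] / (j - a').
Simple pole: residue = g(a) at a = (1/4) + ((1/4)*sqrt(15))*i, which is -((11/75)*sqrt(15))*i.
List the singular points by increasing real part (a conjugate pair: the negative imaginary part first).

Radius of convergence at 0: 1.
At (1/4) - ((1/4)*sqrt(15))*i: a pole of order 1; residue ((11/75)*sqrt(15))*i.
At (1/4) + ((1/4)*sqrt(15))*i: a pole of order 1; residue -((11/75)*sqrt(15))*i.


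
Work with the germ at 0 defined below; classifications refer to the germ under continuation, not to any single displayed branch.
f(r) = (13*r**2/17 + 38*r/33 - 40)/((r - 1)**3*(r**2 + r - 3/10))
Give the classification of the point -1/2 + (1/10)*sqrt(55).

The denominator factor r**2 + r - 3/10 vanishes at -1/2 + (1/10)*sqrt(55) and appears to the power 1; the numerator there equals -112099/2805 + (217/5610)*sqrt(55), nonzero, and no other factor vanishes.
Hence a pole whose order is the multiplicity, 1.

The point is a pole of order 1.


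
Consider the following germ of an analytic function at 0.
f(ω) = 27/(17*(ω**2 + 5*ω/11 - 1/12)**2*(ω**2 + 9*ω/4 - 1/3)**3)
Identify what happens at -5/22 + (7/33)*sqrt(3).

The denominator factor ω**2 + 5*ω/11 - 1/12 vanishes at -5/22 + (7/33)*sqrt(3) and appears to the power 2; the numerator there equals 27/17, nonzero, and no other factor vanishes.
Hence a pole whose order is the multiplicity, 2.

The point is a pole of order 2.


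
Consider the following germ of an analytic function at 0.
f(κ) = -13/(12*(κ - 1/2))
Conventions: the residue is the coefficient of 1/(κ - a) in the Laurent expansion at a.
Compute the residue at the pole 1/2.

At the order-1 pole 1/2 set g(κ) = (κ - (1/2))*f(κ) = -13/12.
Simple pole: residue = g(a) at a = 1/2, which is -13/12.

The residue is -13/12.


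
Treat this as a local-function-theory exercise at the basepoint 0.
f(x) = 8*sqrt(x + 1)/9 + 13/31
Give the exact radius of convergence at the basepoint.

The radius of convergence is 1.

Branch term (8/9)*sqrt(1 - x/(-1)): its argument vanishes at x = -1, a square-root branch point, modulus 1.
The radius of convergence is the smallest modulus among the singular points: 1.


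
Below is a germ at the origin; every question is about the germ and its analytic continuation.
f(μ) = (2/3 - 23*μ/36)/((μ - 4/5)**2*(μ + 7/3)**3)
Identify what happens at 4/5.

The denominator factor μ - 4/5 vanishes at 4/5 and appears to the power 2; the numerator there equals 7/45, nonzero, and no other factor vanishes.
Hence a pole whose order is the multiplicity, 2.

The point is a pole of order 2.


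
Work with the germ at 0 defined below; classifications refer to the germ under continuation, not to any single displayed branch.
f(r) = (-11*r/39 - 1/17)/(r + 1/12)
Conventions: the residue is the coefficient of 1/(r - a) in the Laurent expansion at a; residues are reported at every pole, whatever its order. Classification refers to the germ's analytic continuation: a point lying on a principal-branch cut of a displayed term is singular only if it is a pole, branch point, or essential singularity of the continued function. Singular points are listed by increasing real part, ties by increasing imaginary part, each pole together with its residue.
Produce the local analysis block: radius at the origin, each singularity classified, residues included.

Radius of convergence at 0: 1/12.
At -1/12: a pole of order 1; residue -281/7956.

Denominator factor (r + 1/12): pole of order 1 at -1/12, modulus 1/12.
The radius of convergence is the smallest modulus among the singular points: 1/12.
At the order-1 pole -1/12 set g(r) = (r - (-1/12))*f(r) = -11*r/39 - 1/17.
Simple pole: residue = g(a) at a = -1/12, which is -281/7956.


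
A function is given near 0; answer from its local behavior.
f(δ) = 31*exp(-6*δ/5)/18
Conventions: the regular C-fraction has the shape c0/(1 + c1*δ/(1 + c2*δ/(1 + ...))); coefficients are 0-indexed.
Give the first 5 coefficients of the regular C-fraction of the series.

The regular C-fraction coefficients are [31/18, 6/5, -3/5, 1/5, -1/5].

Taylor coefficients (expand at 0): a_0 = 31/18, a_1 = -31/15, a_2 = 31/25, a_3 = -62/125, a_4 = 93/625.
c0 = a_0 = 31/18. Peel one level at a time: if S = 1 + c*δ/S' with S'(0) = 1, then c is the δ-coefficient of S and S' = c*δ/(S - 1).
S_1 = c0/f = 1 + (6/5)*δ + (18/25)*δ^2 + ...; c1 = 6/5.
S_2 = c1*δ/(S_1 - 1) = 1 + (-3/5)*δ + (3/25)*δ^2 + ...; c2 = -3/5.
S_3 = c2*δ/(S_2 - 1) = 1 + (1/5)*δ + (1/25)*δ^2 + ...; c3 = 1/5.
S_4 = c3*δ/(S_3 - 1) = 1 + (-1/5)*δ + ...; c4 = -1/5.


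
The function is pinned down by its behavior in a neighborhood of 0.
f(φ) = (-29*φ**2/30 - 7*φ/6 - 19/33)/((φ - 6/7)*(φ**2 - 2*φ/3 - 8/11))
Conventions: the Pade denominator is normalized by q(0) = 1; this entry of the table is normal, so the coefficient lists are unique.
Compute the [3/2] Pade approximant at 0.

Taylor coefficients needed (expand at 0): a_0 = -133/144, a_1 = -1211/576, a_2 = -449351/103680, a_3 = -655417/138240, a_4 = -125514431/14929920, a_5 = -402434459/59719680.
Write the denominator as Q(φ) = 1 + q1*φ + q2*φ^2. Requiring Q*f - P = O(φ^6) with deg P <= 3 kills the coefficients of φ^4..φ^5 in Q*f:
  φ^4: a_4 + q1*a_3 + q2*a_2 = 0, i.e. -125514431/14929920 + (-655417/138240)*q1 + (-449351/103680)*q2 = 0.
  φ^5: a_5 + q1*a_4 + q2*a_3 = 0, i.e. -402434459/59719680 + (-125514431/14929920)*q1 + (-655417/138240)*q2 = 0.
Solving this linear system: q1 = 1390591771/1821955484, q2 = -90996457795/32795198712.
The numerator is Q*f truncated at degree 3: P0 = a_0 = -133/144; P1 = a_1 + q1*a_0 = -184136432081/65590397424; P2 = a_2 + q1*a_1 + q2*a_0 = -69196783579/20496999195; P3 = a_3 + q1*a_2 + q2*a_1 = -484377485053/218634658080.

The Pade approximant has numerator coefficients [-133/144, -184136432081/65590397424, -69196783579/20496999195, -484377485053/218634658080]; denominator coefficients [1, 1390591771/1821955484, -90996457795/32795198712].


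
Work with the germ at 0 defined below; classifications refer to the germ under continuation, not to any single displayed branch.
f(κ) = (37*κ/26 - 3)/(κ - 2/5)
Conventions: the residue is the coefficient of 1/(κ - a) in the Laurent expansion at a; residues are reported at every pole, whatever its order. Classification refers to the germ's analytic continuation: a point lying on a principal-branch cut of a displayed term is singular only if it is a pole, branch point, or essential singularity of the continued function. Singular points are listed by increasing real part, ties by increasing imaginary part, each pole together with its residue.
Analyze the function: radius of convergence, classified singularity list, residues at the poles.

Denominator factor (κ - 2/5): pole of order 1 at 2/5, modulus 2/5.
The radius of convergence is the smallest modulus among the singular points: 2/5.
At the order-1 pole 2/5 set g(κ) = (κ - (2/5))*f(κ) = 37*κ/26 - 3.
Simple pole: residue = g(a) at a = 2/5, which is -158/65.

Radius of convergence at 0: 2/5.
At 2/5: a pole of order 1; residue -158/65.


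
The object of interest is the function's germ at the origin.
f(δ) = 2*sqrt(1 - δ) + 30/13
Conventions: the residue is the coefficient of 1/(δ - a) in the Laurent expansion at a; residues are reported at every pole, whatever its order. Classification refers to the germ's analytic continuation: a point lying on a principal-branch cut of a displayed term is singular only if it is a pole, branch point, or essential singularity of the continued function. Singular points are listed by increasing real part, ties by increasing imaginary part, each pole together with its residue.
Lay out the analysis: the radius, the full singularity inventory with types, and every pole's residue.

Branch term (2)*sqrt(1 - δ/(1)): its argument vanishes at δ = 1, a square-root branch point, modulus 1.
The radius of convergence is the smallest modulus among the singular points: 1.

Radius of convergence at 0: 1.
At 1: an algebraic (square-root) branch point.


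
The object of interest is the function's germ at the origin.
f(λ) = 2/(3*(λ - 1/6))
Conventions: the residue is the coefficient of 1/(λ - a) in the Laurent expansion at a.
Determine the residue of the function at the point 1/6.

The residue is 2/3.

At the order-1 pole 1/6 set g(λ) = (λ - (1/6))*f(λ) = 2/3.
Simple pole: residue = g(a) at a = 1/6, which is 2/3.


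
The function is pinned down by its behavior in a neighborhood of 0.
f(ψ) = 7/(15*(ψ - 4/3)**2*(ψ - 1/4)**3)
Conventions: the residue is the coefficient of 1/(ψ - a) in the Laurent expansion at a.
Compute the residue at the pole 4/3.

At the order-2 pole 4/3 set g(ψ) = (ψ - (4/3))^2*f(ψ) = 7/(15*(ψ - 1/4)**3).
Order-2 pole: residue = g'(a); g'(4/3) = -145152/142805, so the residue is -145152/142805.

The residue is -145152/142805.


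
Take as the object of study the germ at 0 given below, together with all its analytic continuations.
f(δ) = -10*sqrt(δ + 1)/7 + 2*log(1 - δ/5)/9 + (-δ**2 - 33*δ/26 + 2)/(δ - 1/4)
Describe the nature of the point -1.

The term (-10/7)*sqrt(1 - δ/(-1)) has argument 1 - -1/(-1) = 0 at -1: a square-root (algebraic, two-sheeted) branch point; the remaining terms are analytic or single-valued there.

The point is an algebraic (square-root) branch point.


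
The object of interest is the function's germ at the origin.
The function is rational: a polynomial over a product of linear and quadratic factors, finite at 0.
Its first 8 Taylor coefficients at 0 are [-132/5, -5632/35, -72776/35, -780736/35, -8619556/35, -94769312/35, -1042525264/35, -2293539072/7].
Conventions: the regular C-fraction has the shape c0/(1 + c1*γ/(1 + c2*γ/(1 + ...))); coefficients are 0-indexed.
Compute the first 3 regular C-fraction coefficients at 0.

The regular C-fraction coefficients are [-132/5, -128/21, -9175/1344].

Taylor coefficients (read off): a_0 = -132/5, a_1 = -5632/35, a_2 = -72776/35.
c0 = a_0 = -132/5. Peel one level at a time: if S = 1 + c*γ/S' with S'(0) = 1, then c is the γ-coefficient of S and S' = c*γ/(S - 1).
S_1 = c0/f = 1 + (-128/21)*γ + (-18350/441)*γ^2 + ...; c1 = -128/21.
S_2 = c1*γ/(S_1 - 1) = 1 + (-9175/1344)*γ + ...; c2 = -9175/1344.


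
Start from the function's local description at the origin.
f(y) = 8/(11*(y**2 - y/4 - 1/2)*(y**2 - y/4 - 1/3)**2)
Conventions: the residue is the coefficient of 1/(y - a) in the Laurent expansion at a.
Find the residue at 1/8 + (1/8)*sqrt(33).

The residue is (384/121)*sqrt(33).


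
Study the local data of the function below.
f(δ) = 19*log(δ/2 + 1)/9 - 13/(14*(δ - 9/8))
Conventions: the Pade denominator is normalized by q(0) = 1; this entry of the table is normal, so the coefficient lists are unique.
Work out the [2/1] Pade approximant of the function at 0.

Taylor coefficients needed (expand at 0): a_0 = 52/63, a_1 = 2029/1134, a_2 = 15851/40824, a_3 = 245311/367416.
Write the denominator as Q(δ) = 1 + q1*δ. Requiring Q*f - P = O(δ^4) with deg P <= 2 kills the coefficients of δ^3..δ^3 in Q*f:
  δ^3: a_3 + q1*a_2 = 0, i.e. 245311/367416 + (15851/40824)*q1 = 0.
Solving this linear system: q1 = -22301/12969.
The numerator is Q*f truncated at degree 2: P0 = a_0 = 52/63; P1 = a_1 + q1*a_0 = 9595/25938; P2 = a_2 + q1*a_1 = -2510375/933768.

The Pade approximant has numerator coefficients [52/63, 9595/25938, -2510375/933768]; denominator coefficients [1, -22301/12969].


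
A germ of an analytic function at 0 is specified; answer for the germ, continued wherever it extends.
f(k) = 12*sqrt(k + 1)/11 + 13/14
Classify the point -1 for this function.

The term (12/11)*sqrt(1 - k/(-1)) has argument 1 - -1/(-1) = 0 at -1: a square-root (algebraic, two-sheeted) branch point; the remaining terms are analytic or single-valued there.

The point is an algebraic (square-root) branch point.


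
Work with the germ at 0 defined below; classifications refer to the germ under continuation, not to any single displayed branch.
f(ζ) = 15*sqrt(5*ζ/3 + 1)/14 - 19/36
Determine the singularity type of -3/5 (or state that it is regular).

The point is an algebraic (square-root) branch point.

The term (15/14)*sqrt(1 - ζ/(-3/5)) has argument 1 - -3/5/(-3/5) = 0 at -3/5: a square-root (algebraic, two-sheeted) branch point; the remaining terms are analytic or single-valued there.


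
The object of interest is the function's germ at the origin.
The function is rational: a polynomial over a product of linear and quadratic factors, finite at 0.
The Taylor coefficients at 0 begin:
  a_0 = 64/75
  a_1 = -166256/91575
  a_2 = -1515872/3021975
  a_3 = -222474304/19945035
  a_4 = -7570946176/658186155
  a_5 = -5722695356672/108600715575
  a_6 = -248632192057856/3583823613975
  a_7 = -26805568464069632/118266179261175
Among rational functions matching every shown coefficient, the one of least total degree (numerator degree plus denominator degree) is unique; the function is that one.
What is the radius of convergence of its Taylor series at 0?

The radius of convergence is 1/2.

No rational of total degree below 4 reproduces all 8 coefficients; solving the [1/3] Pade equations on them gives f(σ) = (4/25 - 23*σ/37)/((σ - 1/2)*(σ**2 - σ/11 - 3/8)), whose expansion matches every shown term.
Denominator factor (σ**2 - σ/11 - 3/8): discriminant 365/242, real irrational roots 1/22 + (1/44)*sqrt(730) and 1/22 - (1/44)*sqrt(730); poles of order 1, moduli 1/22 + (1/44)*sqrt(730) and -1/22 + (1/44)*sqrt(730).
Denominator factor (σ - 1/2): pole of order 1 at 1/2, modulus 1/2.
The radius of convergence is the smallest modulus among the singular points: 1/2.


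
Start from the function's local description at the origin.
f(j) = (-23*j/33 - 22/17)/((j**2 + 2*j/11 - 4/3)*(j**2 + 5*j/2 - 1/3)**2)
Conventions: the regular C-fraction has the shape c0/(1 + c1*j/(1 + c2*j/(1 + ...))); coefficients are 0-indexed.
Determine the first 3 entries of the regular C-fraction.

The regular C-fraction coefficients are [297/34, -5690/363, 3952244/1032735].

Taylor coefficients (expand at 0): a_0 = 297/34, a_1 = 25605/187, a_2 = 3337038/2057.
c0 = a_0 = 297/34. Peel one level at a time: if S = 1 + c*j/S' with S'(0) = 1, then c is the j-coefficient of S and S' = c*j/(S - 1).
S_1 = c0/f = 1 + (-5690/363)*j + (7904488/131769)*j^2 + ...; c1 = -5690/363.
S_2 = c1*j/(S_1 - 1) = 1 + (3952244/1032735)*j + ...; c2 = 3952244/1032735.


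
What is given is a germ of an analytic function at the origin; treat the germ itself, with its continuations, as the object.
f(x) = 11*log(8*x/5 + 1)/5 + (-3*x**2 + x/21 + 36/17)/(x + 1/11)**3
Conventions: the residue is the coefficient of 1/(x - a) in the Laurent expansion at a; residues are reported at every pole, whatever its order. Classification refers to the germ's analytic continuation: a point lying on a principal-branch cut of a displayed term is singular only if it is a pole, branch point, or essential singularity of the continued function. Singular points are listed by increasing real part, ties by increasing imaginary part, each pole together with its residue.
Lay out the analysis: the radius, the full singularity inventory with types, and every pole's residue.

Radius of convergence at 0: 1/11.
At -5/8: a logarithmic branch point.
At -1/11: a pole of order 3; residue -3.

Denominator factor (x + 1/11)^3: pole of order 3 at -1/11, modulus 1/11.
Branch term (11/5)*log(1 - x/(-5/8)): its argument vanishes at x = -5/8, a logarithmic branch point, modulus 5/8.
The radius of convergence is the smallest modulus among the singular points: 1/11.
The branch term is analytic at -1/11 and contributes nothing to the residue; only the rational part matters.
At the order-3 pole -1/11 set g(x) = (x - (-1/11))^3*(rational part) = -3*x**2 + x/21 + 36/17.
Order-3 pole: residue = g''(a)/2; g''(-1/11) = -6, so the residue is -3.
List the singular points by increasing real part (a conjugate pair: the negative imaginary part first).


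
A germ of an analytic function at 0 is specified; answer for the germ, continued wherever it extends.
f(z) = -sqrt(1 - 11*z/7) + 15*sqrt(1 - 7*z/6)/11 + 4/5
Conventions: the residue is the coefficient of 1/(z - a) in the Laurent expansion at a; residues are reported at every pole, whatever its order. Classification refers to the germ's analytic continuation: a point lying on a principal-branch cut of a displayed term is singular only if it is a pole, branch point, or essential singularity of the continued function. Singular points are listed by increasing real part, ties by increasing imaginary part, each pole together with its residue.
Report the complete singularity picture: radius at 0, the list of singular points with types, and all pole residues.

Branch term (15/11)*sqrt(1 - z/(6/7)): its argument vanishes at z = 6/7, a square-root branch point, modulus 6/7.
Branch term (-1)*sqrt(1 - z/(7/11)): its argument vanishes at z = 7/11, a square-root branch point, modulus 7/11.
The radius of convergence is the smallest modulus among the singular points: 7/11.
List the singular points by increasing real part (a conjugate pair: the negative imaginary part first).

Radius of convergence at 0: 7/11.
At 7/11: an algebraic (square-root) branch point.
At 6/7: an algebraic (square-root) branch point.


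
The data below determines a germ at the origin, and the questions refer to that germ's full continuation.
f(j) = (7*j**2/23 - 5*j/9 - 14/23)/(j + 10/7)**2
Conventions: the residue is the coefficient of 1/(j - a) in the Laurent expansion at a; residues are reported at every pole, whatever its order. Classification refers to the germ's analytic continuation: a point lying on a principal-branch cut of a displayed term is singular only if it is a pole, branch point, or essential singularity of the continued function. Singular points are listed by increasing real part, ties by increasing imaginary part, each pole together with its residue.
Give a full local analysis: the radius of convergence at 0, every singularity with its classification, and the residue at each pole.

Denominator factor (j + 10/7)^2: pole of order 2 at -10/7, modulus 10/7.
The radius of convergence is the smallest modulus among the singular points: 10/7.
At the order-2 pole -10/7 set g(j) = (j - (-10/7))^2*f(j) = 7*j**2/23 - 5*j/9 - 14/23.
Order-2 pole: residue = g'(a); g'(-10/7) = -295/207, so the residue is -295/207.

Radius of convergence at 0: 10/7.
At -10/7: a pole of order 2; residue -295/207.


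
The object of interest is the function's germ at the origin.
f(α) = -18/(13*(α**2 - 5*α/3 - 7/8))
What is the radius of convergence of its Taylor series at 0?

The radius of convergence is -5/6 + (1/12)*sqrt(226).

Denominator factor (α**2 - 5*α/3 - 7/8): discriminant 113/18, real irrational roots 5/6 + (1/12)*sqrt(226) and 5/6 - (1/12)*sqrt(226); poles of order 1, moduli 5/6 + (1/12)*sqrt(226) and -5/6 + (1/12)*sqrt(226).
The radius of convergence is the smallest modulus among the singular points: -5/6 + (1/12)*sqrt(226).


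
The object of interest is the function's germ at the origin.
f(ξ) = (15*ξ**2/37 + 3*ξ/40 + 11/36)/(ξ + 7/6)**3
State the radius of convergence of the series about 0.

The radius of convergence is 7/6.

Denominator factor (ξ + 7/6)^3: pole of order 3 at -7/6, modulus 7/6.
The radius of convergence is the smallest modulus among the singular points: 7/6.


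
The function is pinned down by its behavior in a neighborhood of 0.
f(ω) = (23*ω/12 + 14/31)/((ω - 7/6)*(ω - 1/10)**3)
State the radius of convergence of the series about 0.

The radius of convergence is 1/10.

Denominator factor (ω - 7/6): pole of order 1 at 7/6, modulus 7/6.
Denominator factor (ω - 1/10)^3: pole of order 3 at 1/10, modulus 1/10.
The radius of convergence is the smallest modulus among the singular points: 1/10.


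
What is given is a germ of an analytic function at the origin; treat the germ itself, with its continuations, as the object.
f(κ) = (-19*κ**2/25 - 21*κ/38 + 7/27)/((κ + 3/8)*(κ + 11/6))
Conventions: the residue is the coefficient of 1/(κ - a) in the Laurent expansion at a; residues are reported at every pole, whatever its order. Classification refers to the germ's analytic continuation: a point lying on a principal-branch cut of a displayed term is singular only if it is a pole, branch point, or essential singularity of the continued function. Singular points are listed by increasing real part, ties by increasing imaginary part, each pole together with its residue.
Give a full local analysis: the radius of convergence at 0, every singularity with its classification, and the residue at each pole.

Radius of convergence at 0: 3/8.
At -11/6: a pole of order 1; residue 131536/149625.
At -3/8: a pole of order 1; residue 295177/1197000.

Denominator factor (κ + 11/6): pole of order 1 at -11/6, modulus 11/6.
Denominator factor (κ + 3/8): pole of order 1 at -3/8, modulus 3/8.
The radius of convergence is the smallest modulus among the singular points: 3/8.
At the order-1 pole -11/6 set g(κ) = (κ - (-11/6))*f(κ) = (-19*κ**2/25 - 21*κ/38 + 7/27)/(κ + 3/8).
Simple pole: residue = g(a) at a = -11/6, which is 131536/149625.
At the order-1 pole -3/8 set g(κ) = (κ - (-3/8))*f(κ) = (-19*κ**2/25 - 21*κ/38 + 7/27)/(κ + 11/6).
Simple pole: residue = g(a) at a = -3/8, which is 295177/1197000.
List the singular points by increasing real part (a conjugate pair: the negative imaginary part first).


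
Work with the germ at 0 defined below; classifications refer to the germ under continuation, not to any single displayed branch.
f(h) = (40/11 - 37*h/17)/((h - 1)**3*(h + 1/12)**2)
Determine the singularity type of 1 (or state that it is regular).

The denominator factor h - 1 vanishes at 1 and appears to the power 3; the numerator there equals 273/187, nonzero, and no other factor vanishes.
Hence a pole whose order is the multiplicity, 3.

The point is a pole of order 3.


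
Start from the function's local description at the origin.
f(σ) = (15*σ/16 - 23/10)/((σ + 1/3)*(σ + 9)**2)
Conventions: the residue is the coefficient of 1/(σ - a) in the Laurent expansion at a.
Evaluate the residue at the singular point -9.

The residue is 1881/54080.

At the order-2 pole -9 set g(σ) = (σ - (-9))^2*f(σ) = (15*σ/16 - 23/10)/(σ + 1/3).
Order-2 pole: residue = g'(a); g'(-9) = 1881/54080, so the residue is 1881/54080.


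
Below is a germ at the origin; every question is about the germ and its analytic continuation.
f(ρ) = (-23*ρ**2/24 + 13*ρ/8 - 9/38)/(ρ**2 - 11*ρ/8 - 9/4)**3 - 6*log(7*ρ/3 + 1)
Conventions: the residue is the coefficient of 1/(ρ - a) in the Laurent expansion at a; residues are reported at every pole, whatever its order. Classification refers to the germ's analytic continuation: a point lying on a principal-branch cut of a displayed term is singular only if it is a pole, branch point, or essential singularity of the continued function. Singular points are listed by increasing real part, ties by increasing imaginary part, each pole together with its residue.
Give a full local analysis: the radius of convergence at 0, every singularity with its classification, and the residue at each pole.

Denominator factor (ρ**2 - 11*ρ/8 - 9/4)^3: discriminant 697/64, real irrational roots 11/16 + (1/16)*sqrt(697) and 11/16 - (1/16)*sqrt(697); poles of order 3, moduli 11/16 + (1/16)*sqrt(697) and -11/16 + (1/16)*sqrt(697).
Branch term (-6)*log(1 - ρ/(-3/7)): its argument vanishes at ρ = -3/7, a logarithmic branch point, modulus 3/7.
The radius of convergence is the smallest modulus among the singular points: 3/7.
The branch term is analytic at 11/16 - (1/16)*sqrt(697) and contributes nothing to the residue; only the rational part matters.
The factor ρ**2 - 11*ρ/8 - 9/4 splits as (ρ - a)(ρ - a') with a = 11/16 - (1/16)*sqrt(697), a' = 11/16 + (1/16)*sqrt(697). At the order-3 pole a set g(ρ) = (ρ - a)^3*(rational part) = [-23*ρ**2/24 + 13*ρ/8 - 9/38] / (ρ - a')^3.
Order-3 pole: residue = g''(a)/2; g''(11/16 - (1/16)*sqrt(697)) = -(29072768/19300705761)*sqrt(697), so the residue is -(14536384/19300705761)*sqrt(697).
The branch term is analytic at 11/16 + (1/16)*sqrt(697) and contributes nothing to the residue; only the rational part matters.
The factor ρ**2 - 11*ρ/8 - 9/4 splits as (ρ - a)(ρ - a') with a = 11/16 + (1/16)*sqrt(697), a' = 11/16 - (1/16)*sqrt(697). At the order-3 pole a set g(ρ) = (ρ - a)^3*(rational part) = [-23*ρ**2/24 + 13*ρ/8 - 9/38] / (ρ - a')^3.
Order-3 pole: residue = g''(a)/2; g''(11/16 + (1/16)*sqrt(697)) = (29072768/19300705761)*sqrt(697), so the residue is (14536384/19300705761)*sqrt(697).
List the singular points by increasing real part (a conjugate pair: the negative imaginary part first).

Radius of convergence at 0: 3/7.
At 11/16 - (1/16)*sqrt(697): a pole of order 3; residue -(14536384/19300705761)*sqrt(697).
At -3/7: a logarithmic branch point.
At 11/16 + (1/16)*sqrt(697): a pole of order 3; residue (14536384/19300705761)*sqrt(697).


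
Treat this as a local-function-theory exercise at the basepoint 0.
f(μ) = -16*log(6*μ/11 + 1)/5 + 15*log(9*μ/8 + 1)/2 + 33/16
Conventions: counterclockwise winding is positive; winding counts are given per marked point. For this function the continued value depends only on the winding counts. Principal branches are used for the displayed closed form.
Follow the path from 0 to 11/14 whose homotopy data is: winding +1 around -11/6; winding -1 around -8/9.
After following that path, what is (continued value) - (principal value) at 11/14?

Continued minus principal equals -(107/5)*pi*i.

The rational part is single-valued and drops out of the difference; each branch term changes only by its own monodromy.
(15/2)*log(1 - μ/(-8/9)): each positive loop around -8/9 adds 2*pi*i to the log, so winding -1 contributes (15/2)*(-1)*2*pi*i = -(15)*pi*i.
(-16/5)*log(1 - μ/(-11/6)): each positive loop around -11/6 adds 2*pi*i to the log, so winding +1 contributes (-16/5)*(1)*2*pi*i = -(32/5)*pi*i.
Summing the contributions at μ = 11/14 gives -(107/5)*pi*i.
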